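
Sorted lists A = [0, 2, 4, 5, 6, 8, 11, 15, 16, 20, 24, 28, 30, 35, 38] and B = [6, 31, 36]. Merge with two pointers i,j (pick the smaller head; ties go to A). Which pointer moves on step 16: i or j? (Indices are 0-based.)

i=0 j=0: A[i]=0<=B[j]=6 take 0, i++
i=1 j=0: A[i]=2<=B[j]=6 take 2, i++
i=2 j=0: A[i]=4<=B[j]=6 take 4, i++
i=3 j=0: A[i]=5<=B[j]=6 take 5, i++
i=4 j=0: A[i]=6<=B[j]=6 take 6, i++
i=5 j=0: A[i]=8>B[j]=6 take 6, j++
i=5 j=1: A[i]=8<=B[j]=31 take 8, i++
i=6 j=1: A[i]=11<=B[j]=31 take 11, i++
i=7 j=1: A[i]=15<=B[j]=31 take 15, i++
i=8 j=1: A[i]=16<=B[j]=31 take 16, i++
i=9 j=1: A[i]=20<=B[j]=31 take 20, i++
i=10 j=1: A[i]=24<=B[j]=31 take 24, i++
i=11 j=1: A[i]=28<=B[j]=31 take 28, i++
i=12 j=1: A[i]=30<=B[j]=31 take 30, i++
i=13 j=1: A[i]=35>B[j]=31 take 31, j++
i=13 j=2: A[i]=35<=B[j]=36 take 35, i++

i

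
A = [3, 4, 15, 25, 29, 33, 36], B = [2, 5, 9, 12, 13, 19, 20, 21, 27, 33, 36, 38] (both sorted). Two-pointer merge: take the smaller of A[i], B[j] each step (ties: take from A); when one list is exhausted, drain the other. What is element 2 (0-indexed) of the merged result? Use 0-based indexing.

[i=0,j=0] A[i]=3>B[j]=2 take 2 → j++
[i=0,j=1] A[i]=3<=B[j]=5 take 3 → i++
[i=1,j=1] A[i]=4<=B[j]=5 take 4 → i++
[i=2,j=1] A[i]=15>B[j]=5 take 5 → j++
[i=2,j=2] A[i]=15>B[j]=9 take 9 → j++
[i=2,j=3] A[i]=15>B[j]=12 take 12 → j++
[i=2,j=4] A[i]=15>B[j]=13 take 13 → j++
[i=2,j=5] A[i]=15<=B[j]=19 take 15 → i++
[i=3,j=5] A[i]=25>B[j]=19 take 19 → j++
[i=3,j=6] A[i]=25>B[j]=20 take 20 → j++
[i=3,j=7] A[i]=25>B[j]=21 take 21 → j++
[i=3,j=8] A[i]=25<=B[j]=27 take 25 → i++
[i=4,j=8] A[i]=29>B[j]=27 take 27 → j++
[i=4,j=9] A[i]=29<=B[j]=33 take 29 → i++
[i=5,j=9] A[i]=33<=B[j]=33 take 33 → i++
[i=6,j=9] A[i]=36>B[j]=33 take 33 → j++
[i=6,j=10] A[i]=36<=B[j]=36 take 36 → i++
[i=7,j=10] A done, take B[j]=36 → j++
[i=7,j=11] A done, take B[j]=38 → j++

merged[2] = 4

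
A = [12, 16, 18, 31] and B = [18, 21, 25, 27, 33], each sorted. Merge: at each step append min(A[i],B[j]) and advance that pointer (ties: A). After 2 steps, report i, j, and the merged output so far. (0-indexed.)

i=0 j=0: A[i]=12<=B[j]=18 take 12, i++
i=1 j=0: A[i]=16<=B[j]=18 take 16, i++

i=2, j=0, merged so far=[12, 16]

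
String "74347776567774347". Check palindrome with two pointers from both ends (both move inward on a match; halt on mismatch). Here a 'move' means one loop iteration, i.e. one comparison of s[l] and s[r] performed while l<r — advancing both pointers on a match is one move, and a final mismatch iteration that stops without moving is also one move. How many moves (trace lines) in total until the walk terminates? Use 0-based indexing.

8 moves

l=0 r=16: '7'=='7', l++,r--
l=1 r=15: '4'=='4', l++,r--
l=2 r=14: '3'=='3', l++,r--
l=3 r=13: '4'=='4', l++,r--
l=4 r=12: '7'=='7', l++,r--
l=5 r=11: '7'=='7', l++,r--
l=6 r=10: '7'=='7', l++,r--
l=7 r=9: '6'=='6', l++,r--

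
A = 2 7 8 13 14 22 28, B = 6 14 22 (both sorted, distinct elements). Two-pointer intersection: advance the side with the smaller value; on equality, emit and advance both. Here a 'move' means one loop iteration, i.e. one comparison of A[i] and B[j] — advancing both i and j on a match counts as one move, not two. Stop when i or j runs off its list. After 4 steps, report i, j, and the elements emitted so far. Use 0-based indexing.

i=3, j=1, emitted=[]

[i=0,j=0] 2<6 → i++
[i=1,j=0] 7>6 → j++
[i=1,j=1] 7<14 → i++
[i=2,j=1] 8<14 → i++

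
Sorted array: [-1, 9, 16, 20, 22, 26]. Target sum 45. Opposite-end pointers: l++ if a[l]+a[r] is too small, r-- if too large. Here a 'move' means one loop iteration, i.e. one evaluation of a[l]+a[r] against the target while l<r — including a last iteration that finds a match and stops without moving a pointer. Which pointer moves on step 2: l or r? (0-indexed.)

l

[0,5] -1+26=25 <45 → l++
[1,5] 9+26=35 <45 → l++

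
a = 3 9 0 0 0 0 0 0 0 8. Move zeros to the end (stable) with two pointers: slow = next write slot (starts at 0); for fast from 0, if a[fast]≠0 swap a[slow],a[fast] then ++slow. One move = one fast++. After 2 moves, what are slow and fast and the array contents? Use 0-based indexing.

slow=2, fast=2, a=[3, 9, 0, 0, 0, 0, 0, 0, 0, 8]

slow=0 fast=0: a[fast]=3≠0 swap→a[0]=3, slow++,fast++
slow=1 fast=1: a[fast]=9≠0 swap→a[1]=9, slow++,fast++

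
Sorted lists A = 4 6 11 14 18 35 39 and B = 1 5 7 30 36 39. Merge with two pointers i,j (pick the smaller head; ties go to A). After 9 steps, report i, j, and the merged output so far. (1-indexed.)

i=1 j=1: A[i]=4>B[j]=1 take 1, j++
i=1 j=2: A[i]=4<=B[j]=5 take 4, i++
i=2 j=2: A[i]=6>B[j]=5 take 5, j++
i=2 j=3: A[i]=6<=B[j]=7 take 6, i++
i=3 j=3: A[i]=11>B[j]=7 take 7, j++
i=3 j=4: A[i]=11<=B[j]=30 take 11, i++
i=4 j=4: A[i]=14<=B[j]=30 take 14, i++
i=5 j=4: A[i]=18<=B[j]=30 take 18, i++
i=6 j=4: A[i]=35>B[j]=30 take 30, j++

i=6, j=5, merged so far=[1, 4, 5, 6, 7, 11, 14, 18, 30]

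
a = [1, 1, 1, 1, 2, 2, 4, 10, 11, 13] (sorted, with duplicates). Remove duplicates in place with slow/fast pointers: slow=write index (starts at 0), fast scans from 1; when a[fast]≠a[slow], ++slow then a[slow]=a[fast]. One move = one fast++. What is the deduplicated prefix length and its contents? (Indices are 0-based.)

(s=0,f=1) a[fast]=1=a[slow] dup → fast++
(s=0,f=2) a[fast]=1=a[slow] dup → fast++
(s=0,f=3) a[fast]=1=a[slow] dup → fast++
(s=0,f=4) a[fast]=2≠a[slow]=1 write a[1]=2 → slow++,fast++
(s=1,f=5) a[fast]=2=a[slow] dup → fast++
(s=1,f=6) a[fast]=4≠a[slow]=2 write a[2]=4 → slow++,fast++
(s=2,f=7) a[fast]=10≠a[slow]=4 write a[3]=10 → slow++,fast++
(s=3,f=8) a[fast]=11≠a[slow]=10 write a[4]=11 → slow++,fast++
(s=4,f=9) a[fast]=13≠a[slow]=11 write a[5]=13 → slow++,fast++

length 6; prefix = [1, 2, 4, 10, 11, 13]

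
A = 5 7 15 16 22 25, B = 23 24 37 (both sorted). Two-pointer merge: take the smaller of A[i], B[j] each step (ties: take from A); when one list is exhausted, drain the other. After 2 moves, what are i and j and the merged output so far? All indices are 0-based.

i=2, j=0, merged so far=[5, 7]

i=0 j=0: A[i]=5<=B[j]=23 take 5, i++
i=1 j=0: A[i]=7<=B[j]=23 take 7, i++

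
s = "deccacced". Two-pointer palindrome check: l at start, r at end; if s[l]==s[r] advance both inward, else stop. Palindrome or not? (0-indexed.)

palindrome

[0,8] 'd'=='d' → l++,r--
[1,7] 'e'=='e' → l++,r--
[2,6] 'c'=='c' → l++,r--
[3,5] 'c'=='c' → l++,r--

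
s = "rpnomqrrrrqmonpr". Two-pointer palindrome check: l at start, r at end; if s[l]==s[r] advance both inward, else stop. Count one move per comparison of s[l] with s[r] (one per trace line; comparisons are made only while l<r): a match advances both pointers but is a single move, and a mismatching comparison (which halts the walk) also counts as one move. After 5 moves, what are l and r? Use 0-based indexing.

l=5, r=10

l=0 r=15: 'r'=='r', l++,r--
l=1 r=14: 'p'=='p', l++,r--
l=2 r=13: 'n'=='n', l++,r--
l=3 r=12: 'o'=='o', l++,r--
l=4 r=11: 'm'=='m', l++,r--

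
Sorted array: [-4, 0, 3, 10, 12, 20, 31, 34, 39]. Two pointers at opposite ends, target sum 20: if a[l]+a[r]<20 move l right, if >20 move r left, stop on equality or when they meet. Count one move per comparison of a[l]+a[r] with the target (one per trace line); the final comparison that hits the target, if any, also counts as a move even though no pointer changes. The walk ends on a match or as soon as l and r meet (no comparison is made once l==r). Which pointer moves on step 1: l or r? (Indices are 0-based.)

[0,8] -4+39=35 >20 → r--

r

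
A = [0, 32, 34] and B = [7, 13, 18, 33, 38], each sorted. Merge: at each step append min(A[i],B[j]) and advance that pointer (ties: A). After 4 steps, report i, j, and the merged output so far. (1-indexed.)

i=1 j=1: A[i]=0<=B[j]=7 take 0, i++
i=2 j=1: A[i]=32>B[j]=7 take 7, j++
i=2 j=2: A[i]=32>B[j]=13 take 13, j++
i=2 j=3: A[i]=32>B[j]=18 take 18, j++

i=2, j=4, merged so far=[0, 7, 13, 18]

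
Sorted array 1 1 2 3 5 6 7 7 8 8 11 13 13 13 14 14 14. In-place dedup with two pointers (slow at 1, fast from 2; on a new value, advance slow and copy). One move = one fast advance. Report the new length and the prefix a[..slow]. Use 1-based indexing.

length 10; prefix = [1, 2, 3, 5, 6, 7, 8, 11, 13, 14]

slow=1 fast=2: a[fast]=1=a[slow] dup, fast++
slow=1 fast=3: a[fast]=2≠a[slow]=1 write a[2]=2, slow++,fast++
slow=2 fast=4: a[fast]=3≠a[slow]=2 write a[3]=3, slow++,fast++
slow=3 fast=5: a[fast]=5≠a[slow]=3 write a[4]=5, slow++,fast++
slow=4 fast=6: a[fast]=6≠a[slow]=5 write a[5]=6, slow++,fast++
slow=5 fast=7: a[fast]=7≠a[slow]=6 write a[6]=7, slow++,fast++
slow=6 fast=8: a[fast]=7=a[slow] dup, fast++
slow=6 fast=9: a[fast]=8≠a[slow]=7 write a[7]=8, slow++,fast++
slow=7 fast=10: a[fast]=8=a[slow] dup, fast++
slow=7 fast=11: a[fast]=11≠a[slow]=8 write a[8]=11, slow++,fast++
slow=8 fast=12: a[fast]=13≠a[slow]=11 write a[9]=13, slow++,fast++
slow=9 fast=13: a[fast]=13=a[slow] dup, fast++
slow=9 fast=14: a[fast]=13=a[slow] dup, fast++
slow=9 fast=15: a[fast]=14≠a[slow]=13 write a[10]=14, slow++,fast++
slow=10 fast=16: a[fast]=14=a[slow] dup, fast++
slow=10 fast=17: a[fast]=14=a[slow] dup, fast++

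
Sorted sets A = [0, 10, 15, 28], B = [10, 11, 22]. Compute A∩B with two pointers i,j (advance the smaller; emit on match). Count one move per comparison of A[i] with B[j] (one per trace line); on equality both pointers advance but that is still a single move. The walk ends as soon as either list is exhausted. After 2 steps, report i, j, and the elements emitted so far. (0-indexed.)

i=0 j=0: 0<10, i++
i=1 j=0: 10==10 emit, i++,j++

i=2, j=1, emitted=[10]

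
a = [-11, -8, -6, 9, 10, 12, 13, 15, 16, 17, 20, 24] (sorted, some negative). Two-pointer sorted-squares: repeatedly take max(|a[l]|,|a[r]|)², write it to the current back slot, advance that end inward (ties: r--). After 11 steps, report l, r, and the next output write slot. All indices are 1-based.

[1,12] |-11|<=|24| out[12]=576 → r--
[1,11] |-11|<=|20| out[11]=400 → r--
[1,10] |-11|<=|17| out[10]=289 → r--
[1,9] |-11|<=|16| out[9]=256 → r--
[1,8] |-11|<=|15| out[8]=225 → r--
[1,7] |-11|<=|13| out[7]=169 → r--
[1,6] |-11|<=|12| out[6]=144 → r--
[1,5] |-11|>|10| out[5]=121 → l++
[2,5] |-8|<=|10| out[4]=100 → r--
[2,4] |-8|<=|9| out[3]=81 → r--
[2,3] |-8|>|-6| out[2]=64 → l++

l=3, r=3, next write slot=1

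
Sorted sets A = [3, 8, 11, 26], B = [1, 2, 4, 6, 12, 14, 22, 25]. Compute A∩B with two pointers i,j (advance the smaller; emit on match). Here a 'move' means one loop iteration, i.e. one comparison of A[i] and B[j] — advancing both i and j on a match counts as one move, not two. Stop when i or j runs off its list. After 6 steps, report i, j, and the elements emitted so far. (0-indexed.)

i=0 j=0: 3>1, j++
i=0 j=1: 3>2, j++
i=0 j=2: 3<4, i++
i=1 j=2: 8>4, j++
i=1 j=3: 8>6, j++
i=1 j=4: 8<12, i++

i=2, j=4, emitted=[]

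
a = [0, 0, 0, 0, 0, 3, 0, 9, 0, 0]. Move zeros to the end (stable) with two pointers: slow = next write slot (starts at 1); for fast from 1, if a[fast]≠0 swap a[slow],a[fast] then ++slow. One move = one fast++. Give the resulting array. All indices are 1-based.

[3, 9, 0, 0, 0, 0, 0, 0, 0, 0]

slow=1 fast=1: a[fast]=0, fast++
slow=1 fast=2: a[fast]=0, fast++
slow=1 fast=3: a[fast]=0, fast++
slow=1 fast=4: a[fast]=0, fast++
slow=1 fast=5: a[fast]=0, fast++
slow=1 fast=6: a[fast]=3≠0 swap→a[1]=3, slow++,fast++
slow=2 fast=7: a[fast]=0, fast++
slow=2 fast=8: a[fast]=9≠0 swap→a[2]=9, slow++,fast++
slow=3 fast=9: a[fast]=0, fast++
slow=3 fast=10: a[fast]=0, fast++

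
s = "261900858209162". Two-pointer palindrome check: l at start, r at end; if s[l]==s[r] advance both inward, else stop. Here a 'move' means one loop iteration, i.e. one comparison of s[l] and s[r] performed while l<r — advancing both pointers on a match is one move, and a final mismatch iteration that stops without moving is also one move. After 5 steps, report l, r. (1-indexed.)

[1,15] '2'=='2' → l++,r--
[2,14] '6'=='6' → l++,r--
[3,13] '1'=='1' → l++,r--
[4,12] '9'=='9' → l++,r--
[5,11] '0'=='0' → l++,r--

l=6, r=10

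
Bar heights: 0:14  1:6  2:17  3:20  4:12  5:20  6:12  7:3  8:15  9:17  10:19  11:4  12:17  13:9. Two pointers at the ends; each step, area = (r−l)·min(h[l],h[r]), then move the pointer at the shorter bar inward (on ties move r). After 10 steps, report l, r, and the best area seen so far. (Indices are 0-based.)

l=0 r=13: min(14,9)*13=117 best=117 *, r--
l=0 r=12: min(14,17)*12=168 best=168 *, l++
l=1 r=12: min(6,17)*11=66 best=168, l++
l=2 r=12: min(17,17)*10=170 best=170 *, r--
l=2 r=11: min(17,4)*9=36 best=170, r--
l=2 r=10: min(17,19)*8=136 best=170, l++
l=3 r=10: min(20,19)*7=133 best=170, r--
l=3 r=9: min(20,17)*6=102 best=170, r--
l=3 r=8: min(20,15)*5=75 best=170, r--
l=3 r=7: min(20,3)*4=12 best=170, r--

l=3, r=6, best area=170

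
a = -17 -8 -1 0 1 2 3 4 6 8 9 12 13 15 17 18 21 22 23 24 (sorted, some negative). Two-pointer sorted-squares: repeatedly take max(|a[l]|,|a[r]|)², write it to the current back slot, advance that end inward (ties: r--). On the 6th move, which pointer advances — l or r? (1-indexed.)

[1,20] |-17|<=|24| out[20]=576 → r--
[1,19] |-17|<=|23| out[19]=529 → r--
[1,18] |-17|<=|22| out[18]=484 → r--
[1,17] |-17|<=|21| out[17]=441 → r--
[1,16] |-17|<=|18| out[16]=324 → r--
[1,15] |-17|<=|17| out[15]=289 → r--

r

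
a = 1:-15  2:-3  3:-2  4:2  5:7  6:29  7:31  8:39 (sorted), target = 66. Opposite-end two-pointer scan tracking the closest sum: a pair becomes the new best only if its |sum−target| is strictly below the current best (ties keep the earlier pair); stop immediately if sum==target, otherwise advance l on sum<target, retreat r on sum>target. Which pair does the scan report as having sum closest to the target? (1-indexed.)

pair (29, 39) with sum 68 (|Δ|=2)

[1,8] -15+39=24 d=42 * → l++
[2,8] -3+39=36 d=30 * → l++
[3,8] -2+39=37 d=29 * → l++
[4,8] 2+39=41 d=25 * → l++
[5,8] 7+39=46 d=20 * → l++
[6,8] 29+39=68 d=2 * → r--
[6,7] 29+31=60 d=6 → l++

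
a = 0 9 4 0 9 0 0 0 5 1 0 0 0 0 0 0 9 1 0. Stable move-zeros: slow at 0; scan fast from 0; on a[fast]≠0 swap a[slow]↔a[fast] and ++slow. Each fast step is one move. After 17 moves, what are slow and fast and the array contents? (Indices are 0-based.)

slow=6, fast=17, a=[9, 4, 9, 5, 1, 9, 0, 0, 0, 0, 0, 0, 0, 0, 0, 0, 0, 1, 0]

(s=0,f=0) a[fast]=0 → fast++
(s=0,f=1) a[fast]=9≠0 swap→a[0]=9 → slow++,fast++
(s=1,f=2) a[fast]=4≠0 swap→a[1]=4 → slow++,fast++
(s=2,f=3) a[fast]=0 → fast++
(s=2,f=4) a[fast]=9≠0 swap→a[2]=9 → slow++,fast++
(s=3,f=5) a[fast]=0 → fast++
(s=3,f=6) a[fast]=0 → fast++
(s=3,f=7) a[fast]=0 → fast++
(s=3,f=8) a[fast]=5≠0 swap→a[3]=5 → slow++,fast++
(s=4,f=9) a[fast]=1≠0 swap→a[4]=1 → slow++,fast++
(s=5,f=10) a[fast]=0 → fast++
(s=5,f=11) a[fast]=0 → fast++
(s=5,f=12) a[fast]=0 → fast++
(s=5,f=13) a[fast]=0 → fast++
(s=5,f=14) a[fast]=0 → fast++
(s=5,f=15) a[fast]=0 → fast++
(s=5,f=16) a[fast]=9≠0 swap→a[5]=9 → slow++,fast++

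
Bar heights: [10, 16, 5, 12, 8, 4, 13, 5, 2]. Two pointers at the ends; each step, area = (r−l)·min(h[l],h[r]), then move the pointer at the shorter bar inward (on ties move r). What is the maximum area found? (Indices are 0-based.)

l=0 r=8: min(10,2)*8=16 best=16 *, r--
l=0 r=7: min(10,5)*7=35 best=35 *, r--
l=0 r=6: min(10,13)*6=60 best=60 *, l++
l=1 r=6: min(16,13)*5=65 best=65 *, r--
l=1 r=5: min(16,4)*4=16 best=65, r--
l=1 r=4: min(16,8)*3=24 best=65, r--
l=1 r=3: min(16,12)*2=24 best=65, r--
l=1 r=2: min(16,5)*1=5 best=65, r--

max area = 65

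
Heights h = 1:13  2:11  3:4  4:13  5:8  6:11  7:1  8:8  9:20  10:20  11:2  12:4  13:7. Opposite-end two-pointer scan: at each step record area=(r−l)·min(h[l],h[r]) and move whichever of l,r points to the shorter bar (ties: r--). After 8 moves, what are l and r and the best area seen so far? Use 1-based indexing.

l=6, r=10, best area=117

l=1 r=13: min(13,7)*12=84 best=84 *, r--
l=1 r=12: min(13,4)*11=44 best=84, r--
l=1 r=11: min(13,2)*10=20 best=84, r--
l=1 r=10: min(13,20)*9=117 best=117 *, l++
l=2 r=10: min(11,20)*8=88 best=117, l++
l=3 r=10: min(4,20)*7=28 best=117, l++
l=4 r=10: min(13,20)*6=78 best=117, l++
l=5 r=10: min(8,20)*5=40 best=117, l++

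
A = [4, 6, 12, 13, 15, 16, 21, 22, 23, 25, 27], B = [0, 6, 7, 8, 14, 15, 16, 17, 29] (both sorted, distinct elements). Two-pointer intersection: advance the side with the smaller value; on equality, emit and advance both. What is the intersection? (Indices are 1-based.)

[i=1,j=1] 4>0 → j++
[i=1,j=2] 4<6 → i++
[i=2,j=2] 6==6 emit → i++,j++
[i=3,j=3] 12>7 → j++
[i=3,j=4] 12>8 → j++
[i=3,j=5] 12<14 → i++
[i=4,j=5] 13<14 → i++
[i=5,j=5] 15>14 → j++
[i=5,j=6] 15==15 emit → i++,j++
[i=6,j=7] 16==16 emit → i++,j++
[i=7,j=8] 21>17 → j++
[i=7,j=9] 21<29 → i++
[i=8,j=9] 22<29 → i++
[i=9,j=9] 23<29 → i++
[i=10,j=9] 25<29 → i++
[i=11,j=9] 27<29 → i++

intersection = [6, 15, 16]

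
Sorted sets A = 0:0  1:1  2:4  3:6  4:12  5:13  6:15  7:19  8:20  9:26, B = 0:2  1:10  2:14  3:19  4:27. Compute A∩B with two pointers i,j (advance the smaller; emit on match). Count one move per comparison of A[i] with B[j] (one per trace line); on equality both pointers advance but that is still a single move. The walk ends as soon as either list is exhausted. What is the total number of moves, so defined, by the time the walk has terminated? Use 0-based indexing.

13 moves

[i=0,j=0] 0<2 → i++
[i=1,j=0] 1<2 → i++
[i=2,j=0] 4>2 → j++
[i=2,j=1] 4<10 → i++
[i=3,j=1] 6<10 → i++
[i=4,j=1] 12>10 → j++
[i=4,j=2] 12<14 → i++
[i=5,j=2] 13<14 → i++
[i=6,j=2] 15>14 → j++
[i=6,j=3] 15<19 → i++
[i=7,j=3] 19==19 emit → i++,j++
[i=8,j=4] 20<27 → i++
[i=9,j=4] 26<27 → i++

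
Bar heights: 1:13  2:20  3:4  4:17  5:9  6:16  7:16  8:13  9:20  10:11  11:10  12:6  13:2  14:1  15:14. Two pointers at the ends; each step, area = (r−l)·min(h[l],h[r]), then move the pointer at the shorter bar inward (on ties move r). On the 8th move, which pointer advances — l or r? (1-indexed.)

l=1 r=15: min(13,14)*14=182 best=182 *, l++
l=2 r=15: min(20,14)*13=182 best=182, r--
l=2 r=14: min(20,1)*12=12 best=182, r--
l=2 r=13: min(20,2)*11=22 best=182, r--
l=2 r=12: min(20,6)*10=60 best=182, r--
l=2 r=11: min(20,10)*9=90 best=182, r--
l=2 r=10: min(20,11)*8=88 best=182, r--
l=2 r=9: min(20,20)*7=140 best=182, r--

r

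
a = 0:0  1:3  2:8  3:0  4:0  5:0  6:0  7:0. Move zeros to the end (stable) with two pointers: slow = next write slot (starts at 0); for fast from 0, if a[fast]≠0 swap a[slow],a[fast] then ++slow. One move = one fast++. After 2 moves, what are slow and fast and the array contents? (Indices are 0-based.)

slow=1, fast=2, a=[3, 0, 8, 0, 0, 0, 0, 0]

(s=0,f=0) a[fast]=0 → fast++
(s=0,f=1) a[fast]=3≠0 swap→a[0]=3 → slow++,fast++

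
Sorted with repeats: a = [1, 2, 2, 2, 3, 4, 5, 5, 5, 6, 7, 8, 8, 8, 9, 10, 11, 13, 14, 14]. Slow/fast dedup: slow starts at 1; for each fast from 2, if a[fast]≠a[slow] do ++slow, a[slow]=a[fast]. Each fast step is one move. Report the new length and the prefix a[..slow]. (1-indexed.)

length 13; prefix = [1, 2, 3, 4, 5, 6, 7, 8, 9, 10, 11, 13, 14]

slow=1 fast=2: a[fast]=2≠a[slow]=1 write a[2]=2, slow++,fast++
slow=2 fast=3: a[fast]=2=a[slow] dup, fast++
slow=2 fast=4: a[fast]=2=a[slow] dup, fast++
slow=2 fast=5: a[fast]=3≠a[slow]=2 write a[3]=3, slow++,fast++
slow=3 fast=6: a[fast]=4≠a[slow]=3 write a[4]=4, slow++,fast++
slow=4 fast=7: a[fast]=5≠a[slow]=4 write a[5]=5, slow++,fast++
slow=5 fast=8: a[fast]=5=a[slow] dup, fast++
slow=5 fast=9: a[fast]=5=a[slow] dup, fast++
slow=5 fast=10: a[fast]=6≠a[slow]=5 write a[6]=6, slow++,fast++
slow=6 fast=11: a[fast]=7≠a[slow]=6 write a[7]=7, slow++,fast++
slow=7 fast=12: a[fast]=8≠a[slow]=7 write a[8]=8, slow++,fast++
slow=8 fast=13: a[fast]=8=a[slow] dup, fast++
slow=8 fast=14: a[fast]=8=a[slow] dup, fast++
slow=8 fast=15: a[fast]=9≠a[slow]=8 write a[9]=9, slow++,fast++
slow=9 fast=16: a[fast]=10≠a[slow]=9 write a[10]=10, slow++,fast++
slow=10 fast=17: a[fast]=11≠a[slow]=10 write a[11]=11, slow++,fast++
slow=11 fast=18: a[fast]=13≠a[slow]=11 write a[12]=13, slow++,fast++
slow=12 fast=19: a[fast]=14≠a[slow]=13 write a[13]=14, slow++,fast++
slow=13 fast=20: a[fast]=14=a[slow] dup, fast++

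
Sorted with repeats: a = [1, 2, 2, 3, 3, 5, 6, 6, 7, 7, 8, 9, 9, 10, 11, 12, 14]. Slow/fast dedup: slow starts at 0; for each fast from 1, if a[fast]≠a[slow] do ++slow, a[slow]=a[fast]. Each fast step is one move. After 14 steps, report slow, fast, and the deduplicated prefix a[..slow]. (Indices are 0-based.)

slow=0 fast=1: a[fast]=2≠a[slow]=1 write a[1]=2, slow++,fast++
slow=1 fast=2: a[fast]=2=a[slow] dup, fast++
slow=1 fast=3: a[fast]=3≠a[slow]=2 write a[2]=3, slow++,fast++
slow=2 fast=4: a[fast]=3=a[slow] dup, fast++
slow=2 fast=5: a[fast]=5≠a[slow]=3 write a[3]=5, slow++,fast++
slow=3 fast=6: a[fast]=6≠a[slow]=5 write a[4]=6, slow++,fast++
slow=4 fast=7: a[fast]=6=a[slow] dup, fast++
slow=4 fast=8: a[fast]=7≠a[slow]=6 write a[5]=7, slow++,fast++
slow=5 fast=9: a[fast]=7=a[slow] dup, fast++
slow=5 fast=10: a[fast]=8≠a[slow]=7 write a[6]=8, slow++,fast++
slow=6 fast=11: a[fast]=9≠a[slow]=8 write a[7]=9, slow++,fast++
slow=7 fast=12: a[fast]=9=a[slow] dup, fast++
slow=7 fast=13: a[fast]=10≠a[slow]=9 write a[8]=10, slow++,fast++
slow=8 fast=14: a[fast]=11≠a[slow]=10 write a[9]=11, slow++,fast++

slow=9, fast=15, prefix=[1, 2, 3, 5, 6, 7, 8, 9, 10, 11]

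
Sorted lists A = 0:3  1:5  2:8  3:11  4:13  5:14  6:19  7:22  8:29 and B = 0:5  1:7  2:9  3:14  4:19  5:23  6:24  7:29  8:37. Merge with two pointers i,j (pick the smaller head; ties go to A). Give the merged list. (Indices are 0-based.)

i=0 j=0: A[i]=3<=B[j]=5 take 3, i++
i=1 j=0: A[i]=5<=B[j]=5 take 5, i++
i=2 j=0: A[i]=8>B[j]=5 take 5, j++
i=2 j=1: A[i]=8>B[j]=7 take 7, j++
i=2 j=2: A[i]=8<=B[j]=9 take 8, i++
i=3 j=2: A[i]=11>B[j]=9 take 9, j++
i=3 j=3: A[i]=11<=B[j]=14 take 11, i++
i=4 j=3: A[i]=13<=B[j]=14 take 13, i++
i=5 j=3: A[i]=14<=B[j]=14 take 14, i++
i=6 j=3: A[i]=19>B[j]=14 take 14, j++
i=6 j=4: A[i]=19<=B[j]=19 take 19, i++
i=7 j=4: A[i]=22>B[j]=19 take 19, j++
i=7 j=5: A[i]=22<=B[j]=23 take 22, i++
i=8 j=5: A[i]=29>B[j]=23 take 23, j++
i=8 j=6: A[i]=29>B[j]=24 take 24, j++
i=8 j=7: A[i]=29<=B[j]=29 take 29, i++
i=9 j=7: A done, take B[j]=29, j++
i=9 j=8: A done, take B[j]=37, j++

[3, 5, 5, 7, 8, 9, 11, 13, 14, 14, 19, 19, 22, 23, 24, 29, 29, 37]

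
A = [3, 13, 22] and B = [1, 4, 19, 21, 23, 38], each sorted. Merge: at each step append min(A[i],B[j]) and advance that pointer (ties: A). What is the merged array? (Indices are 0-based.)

i=0 j=0: A[i]=3>B[j]=1 take 1, j++
i=0 j=1: A[i]=3<=B[j]=4 take 3, i++
i=1 j=1: A[i]=13>B[j]=4 take 4, j++
i=1 j=2: A[i]=13<=B[j]=19 take 13, i++
i=2 j=2: A[i]=22>B[j]=19 take 19, j++
i=2 j=3: A[i]=22>B[j]=21 take 21, j++
i=2 j=4: A[i]=22<=B[j]=23 take 22, i++
i=3 j=4: A done, take B[j]=23, j++
i=3 j=5: A done, take B[j]=38, j++

[1, 3, 4, 13, 19, 21, 22, 23, 38]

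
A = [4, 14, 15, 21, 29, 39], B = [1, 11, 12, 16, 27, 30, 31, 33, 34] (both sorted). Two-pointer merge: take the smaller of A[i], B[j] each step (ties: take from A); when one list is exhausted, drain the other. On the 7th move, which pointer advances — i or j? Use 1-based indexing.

j

[i=1,j=1] A[i]=4>B[j]=1 take 1 → j++
[i=1,j=2] A[i]=4<=B[j]=11 take 4 → i++
[i=2,j=2] A[i]=14>B[j]=11 take 11 → j++
[i=2,j=3] A[i]=14>B[j]=12 take 12 → j++
[i=2,j=4] A[i]=14<=B[j]=16 take 14 → i++
[i=3,j=4] A[i]=15<=B[j]=16 take 15 → i++
[i=4,j=4] A[i]=21>B[j]=16 take 16 → j++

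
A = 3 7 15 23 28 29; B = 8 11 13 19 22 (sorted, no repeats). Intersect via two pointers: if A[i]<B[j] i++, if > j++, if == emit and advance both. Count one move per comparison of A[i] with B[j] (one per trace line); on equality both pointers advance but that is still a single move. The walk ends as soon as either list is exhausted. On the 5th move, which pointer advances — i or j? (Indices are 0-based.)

[i=0,j=0] 3<8 → i++
[i=1,j=0] 7<8 → i++
[i=2,j=0] 15>8 → j++
[i=2,j=1] 15>11 → j++
[i=2,j=2] 15>13 → j++

j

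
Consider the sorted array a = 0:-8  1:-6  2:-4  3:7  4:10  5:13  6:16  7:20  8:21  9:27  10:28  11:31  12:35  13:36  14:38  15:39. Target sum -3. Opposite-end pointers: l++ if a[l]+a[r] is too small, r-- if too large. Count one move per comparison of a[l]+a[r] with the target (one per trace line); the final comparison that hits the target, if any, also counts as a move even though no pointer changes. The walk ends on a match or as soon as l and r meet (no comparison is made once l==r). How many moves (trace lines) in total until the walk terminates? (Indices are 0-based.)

15 moves

l=0 r=15: -8+39=31 >-3, r--
l=0 r=14: -8+38=30 >-3, r--
l=0 r=13: -8+36=28 >-3, r--
l=0 r=12: -8+35=27 >-3, r--
l=0 r=11: -8+31=23 >-3, r--
l=0 r=10: -8+28=20 >-3, r--
l=0 r=9: -8+27=19 >-3, r--
l=0 r=8: -8+21=13 >-3, r--
l=0 r=7: -8+20=12 >-3, r--
l=0 r=6: -8+16=8 >-3, r--
l=0 r=5: -8+13=5 >-3, r--
l=0 r=4: -8+10=2 >-3, r--
l=0 r=3: -8+7=-1 >-3, r--
l=0 r=2: -8+-4=-12 <-3, l++
l=1 r=2: -6+-4=-10 <-3, l++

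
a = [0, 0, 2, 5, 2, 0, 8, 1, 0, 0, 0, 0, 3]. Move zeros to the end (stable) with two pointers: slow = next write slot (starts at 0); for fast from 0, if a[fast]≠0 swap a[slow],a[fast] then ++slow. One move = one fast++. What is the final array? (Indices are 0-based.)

[2, 5, 2, 8, 1, 3, 0, 0, 0, 0, 0, 0, 0]

slow=0 fast=0: a[fast]=0, fast++
slow=0 fast=1: a[fast]=0, fast++
slow=0 fast=2: a[fast]=2≠0 swap→a[0]=2, slow++,fast++
slow=1 fast=3: a[fast]=5≠0 swap→a[1]=5, slow++,fast++
slow=2 fast=4: a[fast]=2≠0 swap→a[2]=2, slow++,fast++
slow=3 fast=5: a[fast]=0, fast++
slow=3 fast=6: a[fast]=8≠0 swap→a[3]=8, slow++,fast++
slow=4 fast=7: a[fast]=1≠0 swap→a[4]=1, slow++,fast++
slow=5 fast=8: a[fast]=0, fast++
slow=5 fast=9: a[fast]=0, fast++
slow=5 fast=10: a[fast]=0, fast++
slow=5 fast=11: a[fast]=0, fast++
slow=5 fast=12: a[fast]=3≠0 swap→a[5]=3, slow++,fast++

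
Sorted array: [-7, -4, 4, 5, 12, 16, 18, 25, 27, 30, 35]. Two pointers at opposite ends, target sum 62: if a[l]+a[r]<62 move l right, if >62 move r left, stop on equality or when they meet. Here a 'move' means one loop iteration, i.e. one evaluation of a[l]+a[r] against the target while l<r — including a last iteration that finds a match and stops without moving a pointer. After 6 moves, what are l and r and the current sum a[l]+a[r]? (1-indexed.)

l=7, r=11, sum=53

l=1 r=11: -7+35=28 <62, l++
l=2 r=11: -4+35=31 <62, l++
l=3 r=11: 4+35=39 <62, l++
l=4 r=11: 5+35=40 <62, l++
l=5 r=11: 12+35=47 <62, l++
l=6 r=11: 16+35=51 <62, l++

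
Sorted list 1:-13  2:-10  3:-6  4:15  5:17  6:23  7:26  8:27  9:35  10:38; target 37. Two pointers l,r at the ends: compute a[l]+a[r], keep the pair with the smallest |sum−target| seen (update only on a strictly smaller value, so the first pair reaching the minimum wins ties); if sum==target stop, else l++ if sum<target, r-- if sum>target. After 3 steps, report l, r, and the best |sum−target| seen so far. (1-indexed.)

l=1 r=10: -13+38=25 d=12 *, l++
l=2 r=10: -10+38=28 d=9 *, l++
l=3 r=10: -6+38=32 d=5 *, l++

l=4, r=10, best |Δ|=5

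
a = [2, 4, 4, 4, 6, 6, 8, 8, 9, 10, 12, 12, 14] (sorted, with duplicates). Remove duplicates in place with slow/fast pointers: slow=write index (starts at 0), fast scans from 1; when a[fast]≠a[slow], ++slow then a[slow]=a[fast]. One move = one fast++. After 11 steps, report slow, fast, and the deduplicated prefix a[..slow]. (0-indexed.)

(s=0,f=1) a[fast]=4≠a[slow]=2 write a[1]=4 → slow++,fast++
(s=1,f=2) a[fast]=4=a[slow] dup → fast++
(s=1,f=3) a[fast]=4=a[slow] dup → fast++
(s=1,f=4) a[fast]=6≠a[slow]=4 write a[2]=6 → slow++,fast++
(s=2,f=5) a[fast]=6=a[slow] dup → fast++
(s=2,f=6) a[fast]=8≠a[slow]=6 write a[3]=8 → slow++,fast++
(s=3,f=7) a[fast]=8=a[slow] dup → fast++
(s=3,f=8) a[fast]=9≠a[slow]=8 write a[4]=9 → slow++,fast++
(s=4,f=9) a[fast]=10≠a[slow]=9 write a[5]=10 → slow++,fast++
(s=5,f=10) a[fast]=12≠a[slow]=10 write a[6]=12 → slow++,fast++
(s=6,f=11) a[fast]=12=a[slow] dup → fast++

slow=6, fast=12, prefix=[2, 4, 6, 8, 9, 10, 12]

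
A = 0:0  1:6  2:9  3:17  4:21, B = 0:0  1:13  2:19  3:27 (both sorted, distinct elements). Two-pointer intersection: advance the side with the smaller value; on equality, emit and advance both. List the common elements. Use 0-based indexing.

intersection = [0]

[i=0,j=0] 0==0 emit → i++,j++
[i=1,j=1] 6<13 → i++
[i=2,j=1] 9<13 → i++
[i=3,j=1] 17>13 → j++
[i=3,j=2] 17<19 → i++
[i=4,j=2] 21>19 → j++
[i=4,j=3] 21<27 → i++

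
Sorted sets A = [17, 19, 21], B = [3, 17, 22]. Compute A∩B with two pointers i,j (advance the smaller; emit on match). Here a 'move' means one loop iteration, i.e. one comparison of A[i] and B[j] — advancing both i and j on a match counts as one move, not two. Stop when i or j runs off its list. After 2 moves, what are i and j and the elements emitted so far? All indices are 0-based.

[i=0,j=0] 17>3 → j++
[i=0,j=1] 17==17 emit → i++,j++

i=1, j=2, emitted=[17]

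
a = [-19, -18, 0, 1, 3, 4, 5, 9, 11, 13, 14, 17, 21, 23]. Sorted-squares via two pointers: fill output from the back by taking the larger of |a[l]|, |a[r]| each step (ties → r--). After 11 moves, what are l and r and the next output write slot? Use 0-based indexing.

[0,13] |-19|<=|23| out[13]=529 → r--
[0,12] |-19|<=|21| out[12]=441 → r--
[0,11] |-19|>|17| out[11]=361 → l++
[1,11] |-18|>|17| out[10]=324 → l++
[2,11] |0|<=|17| out[9]=289 → r--
[2,10] |0|<=|14| out[8]=196 → r--
[2,9] |0|<=|13| out[7]=169 → r--
[2,8] |0|<=|11| out[6]=121 → r--
[2,7] |0|<=|9| out[5]=81 → r--
[2,6] |0|<=|5| out[4]=25 → r--
[2,5] |0|<=|4| out[3]=16 → r--

l=2, r=4, next write slot=2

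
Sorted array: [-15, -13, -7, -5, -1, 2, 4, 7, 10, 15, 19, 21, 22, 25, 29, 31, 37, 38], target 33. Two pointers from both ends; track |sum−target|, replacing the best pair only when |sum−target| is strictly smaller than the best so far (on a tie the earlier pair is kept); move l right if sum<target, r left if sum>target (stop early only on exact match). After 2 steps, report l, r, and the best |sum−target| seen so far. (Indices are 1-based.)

l=3, r=18, best |Δ|=8

l=1 r=18: -15+38=23 d=10 *, l++
l=2 r=18: -13+38=25 d=8 *, l++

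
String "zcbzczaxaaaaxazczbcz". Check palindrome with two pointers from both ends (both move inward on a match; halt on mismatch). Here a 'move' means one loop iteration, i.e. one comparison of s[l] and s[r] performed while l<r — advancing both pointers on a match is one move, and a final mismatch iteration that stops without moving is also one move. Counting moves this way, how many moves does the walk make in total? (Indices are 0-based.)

[0,19] 'z'=='z' → l++,r--
[1,18] 'c'=='c' → l++,r--
[2,17] 'b'=='b' → l++,r--
[3,16] 'z'=='z' → l++,r--
[4,15] 'c'=='c' → l++,r--
[5,14] 'z'=='z' → l++,r--
[6,13] 'a'=='a' → l++,r--
[7,12] 'x'=='x' → l++,r--
[8,11] 'a'=='a' → l++,r--
[9,10] 'a'=='a' → l++,r--

10 moves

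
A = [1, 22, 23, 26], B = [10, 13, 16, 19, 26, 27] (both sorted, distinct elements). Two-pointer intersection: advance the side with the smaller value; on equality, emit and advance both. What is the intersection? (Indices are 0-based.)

i=0 j=0: 1<10, i++
i=1 j=0: 22>10, j++
i=1 j=1: 22>13, j++
i=1 j=2: 22>16, j++
i=1 j=3: 22>19, j++
i=1 j=4: 22<26, i++
i=2 j=4: 23<26, i++
i=3 j=4: 26==26 emit, i++,j++

intersection = [26]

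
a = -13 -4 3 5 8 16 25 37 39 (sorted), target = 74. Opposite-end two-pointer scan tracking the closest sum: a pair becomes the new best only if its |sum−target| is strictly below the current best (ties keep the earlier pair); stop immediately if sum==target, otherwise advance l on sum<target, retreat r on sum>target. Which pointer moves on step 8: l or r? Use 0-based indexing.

[0,8] -13+39=26 d=48 * → l++
[1,8] -4+39=35 d=39 * → l++
[2,8] 3+39=42 d=32 * → l++
[3,8] 5+39=44 d=30 * → l++
[4,8] 8+39=47 d=27 * → l++
[5,8] 16+39=55 d=19 * → l++
[6,8] 25+39=64 d=10 * → l++
[7,8] 37+39=76 d=2 * → r--

r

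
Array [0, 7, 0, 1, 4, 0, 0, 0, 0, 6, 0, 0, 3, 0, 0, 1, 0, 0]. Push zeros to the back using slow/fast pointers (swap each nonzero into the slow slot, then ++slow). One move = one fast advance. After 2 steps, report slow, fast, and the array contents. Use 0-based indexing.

slow=1, fast=2, a=[7, 0, 0, 1, 4, 0, 0, 0, 0, 6, 0, 0, 3, 0, 0, 1, 0, 0]

slow=0 fast=0: a[fast]=0, fast++
slow=0 fast=1: a[fast]=7≠0 swap→a[0]=7, slow++,fast++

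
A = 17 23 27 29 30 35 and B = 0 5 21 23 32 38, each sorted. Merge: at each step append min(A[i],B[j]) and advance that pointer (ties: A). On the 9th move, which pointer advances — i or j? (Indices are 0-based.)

[i=0,j=0] A[i]=17>B[j]=0 take 0 → j++
[i=0,j=1] A[i]=17>B[j]=5 take 5 → j++
[i=0,j=2] A[i]=17<=B[j]=21 take 17 → i++
[i=1,j=2] A[i]=23>B[j]=21 take 21 → j++
[i=1,j=3] A[i]=23<=B[j]=23 take 23 → i++
[i=2,j=3] A[i]=27>B[j]=23 take 23 → j++
[i=2,j=4] A[i]=27<=B[j]=32 take 27 → i++
[i=3,j=4] A[i]=29<=B[j]=32 take 29 → i++
[i=4,j=4] A[i]=30<=B[j]=32 take 30 → i++

i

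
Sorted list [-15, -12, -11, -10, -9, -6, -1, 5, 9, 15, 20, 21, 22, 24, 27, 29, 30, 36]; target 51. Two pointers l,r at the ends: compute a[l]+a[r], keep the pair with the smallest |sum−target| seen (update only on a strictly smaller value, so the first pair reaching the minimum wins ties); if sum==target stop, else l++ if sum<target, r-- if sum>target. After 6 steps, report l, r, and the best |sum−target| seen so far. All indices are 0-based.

l=6, r=17, best |Δ|=21

[0,17] -15+36=21 d=30 * → l++
[1,17] -12+36=24 d=27 * → l++
[2,17] -11+36=25 d=26 * → l++
[3,17] -10+36=26 d=25 * → l++
[4,17] -9+36=27 d=24 * → l++
[5,17] -6+36=30 d=21 * → l++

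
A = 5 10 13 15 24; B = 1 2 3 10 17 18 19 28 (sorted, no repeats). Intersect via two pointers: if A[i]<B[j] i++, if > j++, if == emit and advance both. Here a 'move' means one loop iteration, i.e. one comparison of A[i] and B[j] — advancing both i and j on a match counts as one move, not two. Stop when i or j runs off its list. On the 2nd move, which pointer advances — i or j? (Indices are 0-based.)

j

[i=0,j=0] 5>1 → j++
[i=0,j=1] 5>2 → j++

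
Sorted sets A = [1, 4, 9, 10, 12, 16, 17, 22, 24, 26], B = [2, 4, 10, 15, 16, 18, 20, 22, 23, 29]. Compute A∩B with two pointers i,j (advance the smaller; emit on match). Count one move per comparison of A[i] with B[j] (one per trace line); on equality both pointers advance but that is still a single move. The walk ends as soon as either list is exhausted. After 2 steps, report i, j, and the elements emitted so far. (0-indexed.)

i=1, j=1, emitted=[]

i=0 j=0: 1<2, i++
i=1 j=0: 4>2, j++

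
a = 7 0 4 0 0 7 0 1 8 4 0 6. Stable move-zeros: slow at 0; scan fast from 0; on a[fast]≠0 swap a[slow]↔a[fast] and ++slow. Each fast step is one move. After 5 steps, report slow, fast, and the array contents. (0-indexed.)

(s=0,f=0) a[fast]=7≠0 swap→a[0]=7 → slow++,fast++
(s=1,f=1) a[fast]=0 → fast++
(s=1,f=2) a[fast]=4≠0 swap→a[1]=4 → slow++,fast++
(s=2,f=3) a[fast]=0 → fast++
(s=2,f=4) a[fast]=0 → fast++

slow=2, fast=5, a=[7, 4, 0, 0, 0, 7, 0, 1, 8, 4, 0, 6]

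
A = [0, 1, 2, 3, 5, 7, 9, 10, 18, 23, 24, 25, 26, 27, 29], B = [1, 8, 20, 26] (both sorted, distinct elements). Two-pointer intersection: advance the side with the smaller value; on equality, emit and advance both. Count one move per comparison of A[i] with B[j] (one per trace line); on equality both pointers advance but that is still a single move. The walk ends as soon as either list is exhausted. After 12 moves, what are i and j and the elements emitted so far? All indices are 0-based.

i=10, j=3, emitted=[1]

[i=0,j=0] 0<1 → i++
[i=1,j=0] 1==1 emit → i++,j++
[i=2,j=1] 2<8 → i++
[i=3,j=1] 3<8 → i++
[i=4,j=1] 5<8 → i++
[i=5,j=1] 7<8 → i++
[i=6,j=1] 9>8 → j++
[i=6,j=2] 9<20 → i++
[i=7,j=2] 10<20 → i++
[i=8,j=2] 18<20 → i++
[i=9,j=2] 23>20 → j++
[i=9,j=3] 23<26 → i++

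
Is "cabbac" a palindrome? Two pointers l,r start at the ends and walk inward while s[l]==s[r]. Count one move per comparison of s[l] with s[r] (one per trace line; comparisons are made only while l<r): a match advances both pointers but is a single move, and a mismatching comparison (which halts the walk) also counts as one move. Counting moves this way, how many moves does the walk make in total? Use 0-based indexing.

[0,5] 'c'=='c' → l++,r--
[1,4] 'a'=='a' → l++,r--
[2,3] 'b'=='b' → l++,r--

3 moves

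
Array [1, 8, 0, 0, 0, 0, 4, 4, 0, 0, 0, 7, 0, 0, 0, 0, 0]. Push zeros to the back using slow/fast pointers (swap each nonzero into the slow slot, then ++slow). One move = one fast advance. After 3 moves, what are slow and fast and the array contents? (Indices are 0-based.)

slow=2, fast=3, a=[1, 8, 0, 0, 0, 0, 4, 4, 0, 0, 0, 7, 0, 0, 0, 0, 0]

slow=0 fast=0: a[fast]=1≠0 swap→a[0]=1, slow++,fast++
slow=1 fast=1: a[fast]=8≠0 swap→a[1]=8, slow++,fast++
slow=2 fast=2: a[fast]=0, fast++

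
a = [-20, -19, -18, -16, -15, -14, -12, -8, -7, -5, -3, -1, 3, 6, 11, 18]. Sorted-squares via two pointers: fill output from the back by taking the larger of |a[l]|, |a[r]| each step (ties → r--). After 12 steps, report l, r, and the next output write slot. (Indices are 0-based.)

l=0 r=15: |-20|>|18| out[15]=400, l++
l=1 r=15: |-19|>|18| out[14]=361, l++
l=2 r=15: |-18|<=|18| out[13]=324, r--
l=2 r=14: |-18|>|11| out[12]=324, l++
l=3 r=14: |-16|>|11| out[11]=256, l++
l=4 r=14: |-15|>|11| out[10]=225, l++
l=5 r=14: |-14|>|11| out[9]=196, l++
l=6 r=14: |-12|>|11| out[8]=144, l++
l=7 r=14: |-8|<=|11| out[7]=121, r--
l=7 r=13: |-8|>|6| out[6]=64, l++
l=8 r=13: |-7|>|6| out[5]=49, l++
l=9 r=13: |-5|<=|6| out[4]=36, r--

l=9, r=12, next write slot=3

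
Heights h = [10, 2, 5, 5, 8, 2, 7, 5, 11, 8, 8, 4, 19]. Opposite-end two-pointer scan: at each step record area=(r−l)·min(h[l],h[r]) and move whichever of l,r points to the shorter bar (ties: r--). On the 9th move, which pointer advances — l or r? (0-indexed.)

[0,12] min(10,19)*12=120 best=120 * → l++
[1,12] min(2,19)*11=22 best=120 → l++
[2,12] min(5,19)*10=50 best=120 → l++
[3,12] min(5,19)*9=45 best=120 → l++
[4,12] min(8,19)*8=64 best=120 → l++
[5,12] min(2,19)*7=14 best=120 → l++
[6,12] min(7,19)*6=42 best=120 → l++
[7,12] min(5,19)*5=25 best=120 → l++
[8,12] min(11,19)*4=44 best=120 → l++

l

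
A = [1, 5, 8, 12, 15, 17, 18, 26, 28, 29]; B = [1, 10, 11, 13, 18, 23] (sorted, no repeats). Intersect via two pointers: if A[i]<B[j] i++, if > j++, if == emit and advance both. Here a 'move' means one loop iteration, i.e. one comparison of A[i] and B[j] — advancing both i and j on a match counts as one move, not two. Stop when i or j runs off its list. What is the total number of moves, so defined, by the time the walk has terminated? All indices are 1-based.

11 moves

i=1 j=1: 1==1 emit, i++,j++
i=2 j=2: 5<10, i++
i=3 j=2: 8<10, i++
i=4 j=2: 12>10, j++
i=4 j=3: 12>11, j++
i=4 j=4: 12<13, i++
i=5 j=4: 15>13, j++
i=5 j=5: 15<18, i++
i=6 j=5: 17<18, i++
i=7 j=5: 18==18 emit, i++,j++
i=8 j=6: 26>23, j++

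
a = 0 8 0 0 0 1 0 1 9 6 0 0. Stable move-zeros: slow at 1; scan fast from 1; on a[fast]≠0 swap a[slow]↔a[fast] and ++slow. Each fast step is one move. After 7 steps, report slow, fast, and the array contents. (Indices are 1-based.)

slow=1 fast=1: a[fast]=0, fast++
slow=1 fast=2: a[fast]=8≠0 swap→a[1]=8, slow++,fast++
slow=2 fast=3: a[fast]=0, fast++
slow=2 fast=4: a[fast]=0, fast++
slow=2 fast=5: a[fast]=0, fast++
slow=2 fast=6: a[fast]=1≠0 swap→a[2]=1, slow++,fast++
slow=3 fast=7: a[fast]=0, fast++

slow=3, fast=8, a=[8, 1, 0, 0, 0, 0, 0, 1, 9, 6, 0, 0]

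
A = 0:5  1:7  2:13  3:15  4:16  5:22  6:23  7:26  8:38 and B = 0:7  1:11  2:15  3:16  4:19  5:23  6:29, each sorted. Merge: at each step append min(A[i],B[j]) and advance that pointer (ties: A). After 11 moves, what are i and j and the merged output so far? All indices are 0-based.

i=0 j=0: A[i]=5<=B[j]=7 take 5, i++
i=1 j=0: A[i]=7<=B[j]=7 take 7, i++
i=2 j=0: A[i]=13>B[j]=7 take 7, j++
i=2 j=1: A[i]=13>B[j]=11 take 11, j++
i=2 j=2: A[i]=13<=B[j]=15 take 13, i++
i=3 j=2: A[i]=15<=B[j]=15 take 15, i++
i=4 j=2: A[i]=16>B[j]=15 take 15, j++
i=4 j=3: A[i]=16<=B[j]=16 take 16, i++
i=5 j=3: A[i]=22>B[j]=16 take 16, j++
i=5 j=4: A[i]=22>B[j]=19 take 19, j++
i=5 j=5: A[i]=22<=B[j]=23 take 22, i++

i=6, j=5, merged so far=[5, 7, 7, 11, 13, 15, 15, 16, 16, 19, 22]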